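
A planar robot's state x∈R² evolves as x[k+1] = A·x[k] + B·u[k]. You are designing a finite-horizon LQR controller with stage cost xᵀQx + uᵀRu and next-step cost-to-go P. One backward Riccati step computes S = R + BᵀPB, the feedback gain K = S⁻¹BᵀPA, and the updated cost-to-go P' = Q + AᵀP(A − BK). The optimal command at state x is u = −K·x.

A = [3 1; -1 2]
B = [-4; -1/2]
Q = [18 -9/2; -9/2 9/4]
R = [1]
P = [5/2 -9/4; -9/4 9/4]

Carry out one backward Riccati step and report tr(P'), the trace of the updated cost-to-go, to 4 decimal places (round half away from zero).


BᵀP = [-8.8750 7.8750]
S = R + BᵀPB = [1] + [31.5625] = [32.5625]
BᵀPA = [-34.5000 6.8750]
K = S⁻¹·BᵀPA = [-1.0595 0.2111]
A−BK = [-1.2380 1.8445; -1.5298 2.1056]
AᵀP(A−BK) = [1.6972 -0.9659; -0.9659 1.0485]
P' = Q + AᵀP(A−BK) = [19.6972 -5.4659; -5.4659 3.2985]
tr(P') = 22.9957

22.9957


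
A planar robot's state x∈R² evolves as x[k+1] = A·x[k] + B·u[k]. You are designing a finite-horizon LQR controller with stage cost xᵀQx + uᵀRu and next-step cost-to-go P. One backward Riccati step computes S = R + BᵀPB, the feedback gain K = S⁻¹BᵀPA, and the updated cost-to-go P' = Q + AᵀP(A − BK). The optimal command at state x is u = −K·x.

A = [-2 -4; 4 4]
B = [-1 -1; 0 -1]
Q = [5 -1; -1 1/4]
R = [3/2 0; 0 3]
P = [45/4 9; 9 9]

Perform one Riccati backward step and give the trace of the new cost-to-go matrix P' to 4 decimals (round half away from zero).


BᵀP = [-11.2500 -9.0000; -20.2500 -18.0000]
S = R + BᵀPB = [3/2 0; 0 3] + [11.2500 20.2500; 20.2500 38.2500] = [12.7500 20.2500; 20.2500 41.2500]
BᵀPA = [-13.5000 9.0000; -31.5000 9.0000]
K = S⁻¹·BᵀPA = [0.6990 1.6311; -1.1068 -0.5825]
A−BK = [-2.4078 -2.9515; 2.8932 3.4175]
AᵀP(A−BK) = [19.5728 21.6699; 21.6699 26.5631]
P' = Q + AᵀP(A−BK) = [24.5728 20.6699; 20.6699 26.8131]
tr(P') = 51.3859

51.3859


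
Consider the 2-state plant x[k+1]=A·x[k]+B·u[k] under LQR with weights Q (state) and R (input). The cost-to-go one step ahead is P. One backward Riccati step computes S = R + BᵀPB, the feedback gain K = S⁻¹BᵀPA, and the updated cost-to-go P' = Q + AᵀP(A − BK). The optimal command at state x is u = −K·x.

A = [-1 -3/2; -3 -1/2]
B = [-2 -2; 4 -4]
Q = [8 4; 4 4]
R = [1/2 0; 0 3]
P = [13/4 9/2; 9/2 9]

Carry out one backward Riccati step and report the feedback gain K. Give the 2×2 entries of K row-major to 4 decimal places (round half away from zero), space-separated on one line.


BᵀP = [11.5000 27.0000; -24.5000 -45.0000]
S = R + BᵀPB = [1/2 0; 0 3] + [85.0000 -131.0000; -131.0000 229.0000] = [85.5000 -131.0000; -131.0000 232.0000]
BᵀPA = [-92.5000 -30.7500; 159.5000 59.2500]
K = S⁻¹·BᵀPA = [-0.2114 0.2347; 0.5681 0.3879]
A−BK = [-0.2865 -0.2549; 0.1181 0.1129]
AᵀP(A−BK) = [1.0785 0.7126; 0.7126 0.5458]
P' = Q + AᵀP(A−BK) = [9.0785 4.7126; 4.7126 4.5458]
tr(P') = 13.6242

-0.2114 0.2347 0.5681 0.3879


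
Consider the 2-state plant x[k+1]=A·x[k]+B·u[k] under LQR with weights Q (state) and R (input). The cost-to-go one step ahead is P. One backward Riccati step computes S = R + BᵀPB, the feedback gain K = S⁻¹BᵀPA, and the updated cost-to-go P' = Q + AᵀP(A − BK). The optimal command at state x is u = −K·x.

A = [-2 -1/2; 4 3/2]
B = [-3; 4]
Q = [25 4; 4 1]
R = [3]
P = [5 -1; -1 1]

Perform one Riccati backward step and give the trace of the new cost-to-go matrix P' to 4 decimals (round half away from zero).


BᵀP = [-19.0000 7.0000]
S = R + BᵀPB = [3] + [85.0000] = [88.0000]
BᵀPA = [66.0000 20.0000]
K = S⁻¹·BᵀPA = [0.7500 0.2273]
A−BK = [0.2500 0.1818; 1.0000 0.5909]
AᵀP(A−BK) = [2.5000 1.0000; 1.0000 0.4545]
P' = Q + AᵀP(A−BK) = [27.5000 5.0000; 5.0000 1.4545]
tr(P') = 28.9545

28.9545


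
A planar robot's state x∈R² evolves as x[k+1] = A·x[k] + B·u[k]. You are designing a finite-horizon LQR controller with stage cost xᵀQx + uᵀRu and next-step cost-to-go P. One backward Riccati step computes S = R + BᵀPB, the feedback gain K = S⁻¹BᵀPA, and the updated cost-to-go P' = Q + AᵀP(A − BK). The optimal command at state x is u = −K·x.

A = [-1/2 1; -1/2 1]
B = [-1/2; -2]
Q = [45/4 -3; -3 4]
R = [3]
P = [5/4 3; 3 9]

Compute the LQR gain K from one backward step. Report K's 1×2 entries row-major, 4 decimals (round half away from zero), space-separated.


0.2883 -0.5766

BᵀP = [-6.6250 -19.5000]
S = R + BᵀPB = [3] + [42.3125] = [45.3125]
BᵀPA = [13.0625 -26.1250]
K = S⁻¹·BᵀPA = [0.2883 -0.5766]
A−BK = [-0.3559 0.7117; 0.0766 -0.1531]
AᵀP(A−BK) = [0.2969 -0.5938; -0.5938 1.1876]
P' = Q + AᵀP(A−BK) = [11.5469 -3.5938; -3.5938 5.1876]
tr(P') = 16.7345


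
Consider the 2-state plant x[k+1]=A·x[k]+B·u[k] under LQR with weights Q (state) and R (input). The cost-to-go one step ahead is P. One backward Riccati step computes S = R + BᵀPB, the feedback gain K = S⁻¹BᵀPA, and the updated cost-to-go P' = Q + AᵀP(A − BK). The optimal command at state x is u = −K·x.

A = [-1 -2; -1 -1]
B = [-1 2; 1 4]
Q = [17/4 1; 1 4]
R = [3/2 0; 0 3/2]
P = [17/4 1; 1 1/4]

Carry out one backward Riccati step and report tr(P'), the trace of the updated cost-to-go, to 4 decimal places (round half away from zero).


BᵀP = [-3.2500 -0.7500; 12.5000 3.0000]
S = R + BᵀPB = [3/2 0; 0 3/2] + [2.5000 -9.5000; -9.5000 37.0000] = [4.0000 -9.5000; -9.5000 38.5000]
BᵀPA = [4.0000 7.2500; -15.5000 -28.0000]
K = S⁻¹·BᵀPA = [0.1059 0.2059; -0.3765 -0.6765]
A−BK = [-0.1412 -0.4412; 0.4000 1.5000]
AᵀP(A−BK) = [0.2412 0.4412; 0.4412 0.8162]
P' = Q + AᵀP(A−BK) = [4.4912 1.4412; 1.4412 4.8162]
tr(P') = 9.3074

9.3074


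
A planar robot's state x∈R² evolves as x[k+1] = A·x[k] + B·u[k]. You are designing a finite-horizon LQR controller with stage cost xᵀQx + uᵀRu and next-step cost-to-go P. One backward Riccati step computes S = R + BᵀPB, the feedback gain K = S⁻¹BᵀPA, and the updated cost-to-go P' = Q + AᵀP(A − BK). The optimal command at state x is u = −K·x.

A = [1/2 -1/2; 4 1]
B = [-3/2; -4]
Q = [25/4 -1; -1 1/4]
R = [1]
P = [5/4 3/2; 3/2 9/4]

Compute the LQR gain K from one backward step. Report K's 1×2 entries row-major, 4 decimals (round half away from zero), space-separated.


BᵀP = [-7.8750 -11.2500]
S = R + BᵀPB = [1] + [56.8125] = [57.8125]
BᵀPA = [-48.9375 -7.3125]
K = S⁻¹·BᵀPA = [-0.8465 -0.1265]
A−BK = [-0.7697 -0.6897; 0.6141 0.4941]
AᵀP(A−BK) = [0.8876 0.2476; 0.2476 0.1376]
P' = Q + AᵀP(A−BK) = [7.1376 -0.7524; -0.7524 0.3876]
tr(P') = 7.5251

-0.8465 -0.1265


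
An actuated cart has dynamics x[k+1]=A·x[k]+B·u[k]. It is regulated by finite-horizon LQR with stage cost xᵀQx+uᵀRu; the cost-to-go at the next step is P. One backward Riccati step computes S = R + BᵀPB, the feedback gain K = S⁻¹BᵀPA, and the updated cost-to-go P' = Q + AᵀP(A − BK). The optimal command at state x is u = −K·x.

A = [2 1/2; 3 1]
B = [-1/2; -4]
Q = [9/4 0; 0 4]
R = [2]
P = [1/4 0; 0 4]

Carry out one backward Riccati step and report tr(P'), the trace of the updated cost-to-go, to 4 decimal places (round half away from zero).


BᵀP = [-0.1250 -16.0000]
S = R + BᵀPB = [2] + [64.0625] = [66.0625]
BᵀPA = [-48.2500 -16.0625]
K = S⁻¹·BᵀPA = [-0.7304 -0.2431]
A−BK = [1.6348 0.3784; 0.0785 0.0274]
AᵀP(A−BK) = [1.7597 0.5184; 0.5184 0.1570]
P' = Q + AᵀP(A−BK) = [4.0097 0.5184; 0.5184 4.1570]
tr(P') = 8.1667

8.1667


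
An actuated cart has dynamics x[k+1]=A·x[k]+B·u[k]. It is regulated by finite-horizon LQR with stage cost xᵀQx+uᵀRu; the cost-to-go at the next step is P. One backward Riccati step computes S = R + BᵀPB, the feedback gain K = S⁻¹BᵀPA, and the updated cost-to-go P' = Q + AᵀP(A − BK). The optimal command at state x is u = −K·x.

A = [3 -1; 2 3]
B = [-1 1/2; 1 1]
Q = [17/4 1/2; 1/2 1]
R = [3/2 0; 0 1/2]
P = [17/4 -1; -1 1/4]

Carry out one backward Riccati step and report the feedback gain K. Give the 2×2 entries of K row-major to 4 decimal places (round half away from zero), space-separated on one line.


BᵀP = [-5.2500 1.2500; 1.1250 -0.2500]
S = R + BᵀPB = [3/2 0; 0 1/2] + [6.5000 -1.3750; -1.3750 0.3125] = [8.0000 -1.3750; -1.3750 0.8125]
BᵀPA = [-13.2500 9.0000; 2.8750 -1.8750]
K = S⁻¹·BᵀPA = [-1.4780 1.0271; 1.0373 -0.5695]
A−BK = [1.0034 0.3119; 2.4407 2.5424]
AᵀP(A−BK) = [4.6847 -3.0034; -3.0034 2.1881]
P' = Q + AᵀP(A−BK) = [8.9347 -2.5034; -2.5034 3.1881]
tr(P') = 12.1229

-1.4780 1.0271 1.0373 -0.5695


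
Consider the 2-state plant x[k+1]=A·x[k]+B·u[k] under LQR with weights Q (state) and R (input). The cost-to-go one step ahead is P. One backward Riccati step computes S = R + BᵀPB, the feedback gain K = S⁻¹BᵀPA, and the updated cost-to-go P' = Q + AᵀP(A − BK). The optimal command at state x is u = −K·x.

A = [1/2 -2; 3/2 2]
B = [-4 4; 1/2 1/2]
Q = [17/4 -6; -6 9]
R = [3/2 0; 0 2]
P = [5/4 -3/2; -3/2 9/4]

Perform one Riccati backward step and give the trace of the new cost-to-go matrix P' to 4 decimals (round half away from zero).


BᵀP = [-5.7500 7.1250; 4.2500 -4.8750]
S = R + BᵀPB = [3/2 0; 0 2] + [26.5625 -19.4375; -19.4375 14.5625] = [28.0625 -19.4375; -19.4375 16.5625]
BᵀPA = [7.8125 25.7500; -5.1875 -18.2500]
K = S⁻¹·BᵀPA = [0.3284 0.8250; 0.0722 -0.1337]
A−BK = [1.5248 1.8347; 1.2997 1.6543]
AᵀP(A−BK) = [0.9339 1.3612; 1.3612 2.3166]
P' = Q + AᵀP(A−BK) = [5.1839 -4.6388; -4.6388 11.3166]
tr(P') = 16.5004

16.5004


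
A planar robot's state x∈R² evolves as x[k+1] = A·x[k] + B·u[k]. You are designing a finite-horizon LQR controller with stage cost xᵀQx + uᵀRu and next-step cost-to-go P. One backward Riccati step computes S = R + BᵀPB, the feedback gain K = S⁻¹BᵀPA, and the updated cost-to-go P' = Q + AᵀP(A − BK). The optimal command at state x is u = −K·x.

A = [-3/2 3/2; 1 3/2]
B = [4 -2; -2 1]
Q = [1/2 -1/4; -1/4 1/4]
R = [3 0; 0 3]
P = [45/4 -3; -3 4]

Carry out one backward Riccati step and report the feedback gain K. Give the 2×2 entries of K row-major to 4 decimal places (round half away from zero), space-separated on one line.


-0.3133 0.1510 0.1567 -0.0755

BᵀP = [51.0000 -20.0000; -25.5000 10.0000]
S = R + BᵀPB = [3 0; 0 3] + [244.0000 -122.0000; -122.0000 61.0000] = [247.0000 -122.0000; -122.0000 64.0000]
BᵀPA = [-96.5000 46.5000; 48.2500 -23.2500]
K = S⁻¹·BᵀPA = [-0.3133 0.1510; 0.1567 -0.0755]
A−BK = [0.0666 0.7451; 0.2167 1.8774]
AᵀP(A−BK) = [0.5193 1.1487; 1.1487 12.0371]
P' = Q + AᵀP(A−BK) = [1.0193 0.8987; 0.8987 12.2871]
tr(P') = 13.3064


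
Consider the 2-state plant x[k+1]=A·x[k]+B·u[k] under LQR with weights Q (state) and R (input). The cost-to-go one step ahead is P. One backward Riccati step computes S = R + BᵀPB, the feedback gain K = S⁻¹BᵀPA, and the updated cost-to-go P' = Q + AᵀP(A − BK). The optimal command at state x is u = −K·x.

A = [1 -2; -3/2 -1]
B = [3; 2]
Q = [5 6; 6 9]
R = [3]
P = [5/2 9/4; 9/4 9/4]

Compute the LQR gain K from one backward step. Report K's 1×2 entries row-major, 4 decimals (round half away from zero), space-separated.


BᵀP = [12.0000 11.2500]
S = R + BᵀPB = [3] + [58.5000] = [61.5000]
BᵀPA = [-4.8750 -35.2500]
K = S⁻¹·BᵀPA = [-0.0793 -0.5732]
A−BK = [1.2378 -0.2805; -1.3415 0.1463]
AᵀP(A−BK) = [0.4261 0.0808; 0.0808 1.0457]
P' = Q + AᵀP(A−BK) = [5.4261 6.0808; 6.0808 10.0457]
tr(P') = 15.4718

-0.0793 -0.5732


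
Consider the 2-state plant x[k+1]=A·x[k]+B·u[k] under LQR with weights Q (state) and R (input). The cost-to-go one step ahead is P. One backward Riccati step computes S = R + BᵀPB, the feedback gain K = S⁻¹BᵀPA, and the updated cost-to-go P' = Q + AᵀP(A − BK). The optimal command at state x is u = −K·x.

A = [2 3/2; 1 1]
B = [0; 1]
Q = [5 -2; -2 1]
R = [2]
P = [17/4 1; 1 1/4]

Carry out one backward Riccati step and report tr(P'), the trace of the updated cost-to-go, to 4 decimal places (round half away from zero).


BᵀP = [1.0000 0.2500]
S = R + BᵀPB = [2] + [0.2500] = [2.2500]
BᵀPA = [2.2500 1.7500]
K = S⁻¹·BᵀPA = [1.0000 0.7778]
A−BK = [2.0000 1.5000; 0.0000 0.2222]
AᵀP(A−BK) = [19.0000 14.7500; 14.7500 11.4514]
P' = Q + AᵀP(A−BK) = [24.0000 12.7500; 12.7500 12.4514]
tr(P') = 36.4514

36.4514


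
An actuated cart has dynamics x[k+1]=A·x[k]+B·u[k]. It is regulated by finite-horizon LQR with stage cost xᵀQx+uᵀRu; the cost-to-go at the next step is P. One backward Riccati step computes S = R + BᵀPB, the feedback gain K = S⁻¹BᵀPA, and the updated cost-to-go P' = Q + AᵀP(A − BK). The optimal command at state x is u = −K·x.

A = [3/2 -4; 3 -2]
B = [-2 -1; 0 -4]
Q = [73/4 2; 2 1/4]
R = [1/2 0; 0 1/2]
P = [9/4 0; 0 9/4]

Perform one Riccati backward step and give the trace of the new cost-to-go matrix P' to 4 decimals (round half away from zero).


20.4205

BᵀP = [-4.5000 0.0000; -2.2500 -9.0000]
S = R + BᵀPB = [1/2 0; 0 1/2] + [9.0000 4.5000; 4.5000 38.2500] = [9.5000 4.5000; 4.5000 38.7500]
BᵀPA = [-6.7500 18.0000; -30.3750 27.0000]
K = S⁻¹·BᵀPA = [-0.3590 1.6558; -0.7422 0.5045]
A−BK = [0.0399 -0.1840; 0.0313 0.0180]
AᵀP(A−BK) = [0.3456 -0.4996; -0.4996 1.5749]
P' = Q + AᵀP(A−BK) = [18.5956 1.5004; 1.5004 1.8249]
tr(P') = 20.4205


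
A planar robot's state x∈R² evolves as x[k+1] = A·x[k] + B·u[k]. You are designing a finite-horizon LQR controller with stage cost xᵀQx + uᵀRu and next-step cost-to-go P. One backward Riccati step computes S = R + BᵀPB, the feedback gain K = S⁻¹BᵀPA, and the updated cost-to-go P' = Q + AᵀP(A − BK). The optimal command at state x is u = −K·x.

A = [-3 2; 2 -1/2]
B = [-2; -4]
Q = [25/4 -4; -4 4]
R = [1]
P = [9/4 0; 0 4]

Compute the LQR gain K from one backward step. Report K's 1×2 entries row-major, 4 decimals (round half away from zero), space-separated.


BᵀP = [-4.5000 -16.0000]
S = R + BᵀPB = [1] + [73.0000] = [74.0000]
BᵀPA = [-18.5000 -1.0000]
K = S⁻¹·BᵀPA = [-0.2500 -0.0135]
A−BK = [-3.5000 1.9730; 1.0000 -0.5541]
AᵀP(A−BK) = [31.6250 -17.7500; -17.7500 9.9865]
P' = Q + AᵀP(A−BK) = [37.8750 -21.7500; -21.7500 13.9865]
tr(P') = 51.8615

-0.2500 -0.0135


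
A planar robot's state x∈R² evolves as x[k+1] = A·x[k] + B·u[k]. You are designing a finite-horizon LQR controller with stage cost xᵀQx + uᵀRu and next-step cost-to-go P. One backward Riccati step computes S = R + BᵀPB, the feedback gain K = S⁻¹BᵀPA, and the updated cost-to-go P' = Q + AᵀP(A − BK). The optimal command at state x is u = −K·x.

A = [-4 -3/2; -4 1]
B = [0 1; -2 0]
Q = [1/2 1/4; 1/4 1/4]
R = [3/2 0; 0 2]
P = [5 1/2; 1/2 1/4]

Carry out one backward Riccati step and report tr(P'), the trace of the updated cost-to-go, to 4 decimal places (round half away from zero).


31.1439

BᵀP = [-1.0000 -0.5000; 5.0000 0.5000]
S = R + BᵀPB = [3/2 0; 0 2] + [1.0000 -1.0000; -1.0000 5.0000] = [2.5000 -1.0000; -1.0000 7.0000]
BᵀPA = [6.0000 1.0000; -22.0000 -7.0000]
K = S⁻¹·BᵀPA = [1.2121 0.0000; -2.9697 -1.0000]
A−BK = [-1.0303 -0.5000; -1.5758 1.0000]
AᵀP(A−BK) = [27.3939 8.0000; 8.0000 3.0000]
P' = Q + AᵀP(A−BK) = [27.8939 8.2500; 8.2500 3.2500]
tr(P') = 31.1439


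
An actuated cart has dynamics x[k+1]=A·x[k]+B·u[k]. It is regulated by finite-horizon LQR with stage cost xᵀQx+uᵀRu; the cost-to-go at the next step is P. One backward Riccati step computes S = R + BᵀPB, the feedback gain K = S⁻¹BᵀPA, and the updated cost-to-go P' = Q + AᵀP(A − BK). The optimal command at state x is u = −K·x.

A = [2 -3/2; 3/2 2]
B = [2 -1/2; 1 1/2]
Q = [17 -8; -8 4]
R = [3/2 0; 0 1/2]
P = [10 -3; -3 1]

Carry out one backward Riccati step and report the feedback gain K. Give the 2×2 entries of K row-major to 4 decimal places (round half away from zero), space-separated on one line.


0.6649 -0.7277 -0.5654 1.2094

BᵀP = [17.0000 -5.0000; -6.5000 2.0000]
S = R + BᵀPB = [3/2 0; 0 1/2] + [29.0000 -11.0000; -11.0000 4.2500] = [30.5000 -11.0000; -11.0000 4.7500]
BᵀPA = [26.5000 -35.5000; -10.0000 13.7500]
K = S⁻¹·BᵀPA = [0.6649 -0.7277; -0.5654 1.2094]
A−BK = [0.3874 0.5602; 1.1178 2.1230]
AᵀP(A−BK) = [0.9751 -0.8704; -0.8704 2.0353]
P' = Q + AᵀP(A−BK) = [17.9751 -8.8704; -8.8704 6.0353]
tr(P') = 24.0105


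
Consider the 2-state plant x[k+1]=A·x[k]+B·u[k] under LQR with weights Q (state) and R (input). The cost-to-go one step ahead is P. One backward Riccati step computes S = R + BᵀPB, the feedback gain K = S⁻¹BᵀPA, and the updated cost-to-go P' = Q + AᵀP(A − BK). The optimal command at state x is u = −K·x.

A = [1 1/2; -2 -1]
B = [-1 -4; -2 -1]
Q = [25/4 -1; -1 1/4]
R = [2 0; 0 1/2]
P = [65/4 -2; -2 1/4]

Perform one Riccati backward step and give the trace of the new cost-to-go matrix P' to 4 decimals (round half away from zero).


6.5902

BᵀP = [-12.2500 1.5000; -63.0000 7.7500]
S = R + BᵀPB = [2 0; 0 1/2] + [9.2500 47.5000; 47.5000 244.2500] = [11.2500 47.5000; 47.5000 244.7500]
BᵀPA = [-15.2500 -7.6250; -78.5000 -39.2500]
K = S⁻¹·BᵀPA = [-0.0074 -0.0037; -0.3193 -0.1596]
A−BK = [-0.2846 -0.1423; -2.3341 -1.1671]
AᵀP(A−BK) = [0.0722 0.0361; 0.0361 0.0180]
P' = Q + AᵀP(A−BK) = [6.3222 -0.9639; -0.9639 0.2680]
tr(P') = 6.5902


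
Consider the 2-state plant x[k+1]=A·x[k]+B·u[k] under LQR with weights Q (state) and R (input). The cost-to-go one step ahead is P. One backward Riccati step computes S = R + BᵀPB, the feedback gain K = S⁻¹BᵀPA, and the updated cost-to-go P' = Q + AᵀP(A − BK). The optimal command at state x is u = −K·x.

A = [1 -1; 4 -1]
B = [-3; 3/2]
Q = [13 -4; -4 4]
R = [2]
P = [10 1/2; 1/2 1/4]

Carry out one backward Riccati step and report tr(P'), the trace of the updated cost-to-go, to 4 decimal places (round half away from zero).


22.8382

BᵀP = [-29.2500 -1.1250]
S = R + BᵀPB = [2] + [86.0625] = [88.0625]
BᵀPA = [-33.7500 30.3750]
K = S⁻¹·BᵀPA = [-0.3833 0.3449]
A−BK = [-0.1498 0.0348; 4.5749 -1.5174]
AᵀP(A−BK) = [5.0653 -1.8588; -1.8588 0.7729]
P' = Q + AᵀP(A−BK) = [18.0653 -5.8588; -5.8588 4.7729]
tr(P') = 22.8382


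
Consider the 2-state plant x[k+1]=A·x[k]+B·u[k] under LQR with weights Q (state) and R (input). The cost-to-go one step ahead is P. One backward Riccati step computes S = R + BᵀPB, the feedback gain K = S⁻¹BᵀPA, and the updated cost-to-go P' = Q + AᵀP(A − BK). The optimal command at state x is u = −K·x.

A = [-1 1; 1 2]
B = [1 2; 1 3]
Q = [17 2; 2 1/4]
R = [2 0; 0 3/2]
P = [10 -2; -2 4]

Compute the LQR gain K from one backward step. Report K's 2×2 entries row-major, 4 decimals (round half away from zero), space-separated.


BᵀP = [8.0000 2.0000; 14.0000 8.0000]
S = R + BᵀPB = [2 0; 0 3/2] + [10.0000 22.0000; 22.0000 52.0000] = [12.0000 22.0000; 22.0000 53.5000]
BᵀPA = [-6.0000 12.0000; -6.0000 30.0000]
K = S⁻¹·BᵀPA = [-1.1962 -0.1139; 0.3797 0.6076]
A−BK = [-0.5633 -0.1013; 1.0570 0.2911]
AᵀP(A−BK) = [13.1013 2.9620; 2.9620 1.1392]
P' = Q + AᵀP(A−BK) = [30.1013 4.9620; 4.9620 1.3892]
tr(P') = 31.4905

-1.1962 -0.1139 0.3797 0.6076


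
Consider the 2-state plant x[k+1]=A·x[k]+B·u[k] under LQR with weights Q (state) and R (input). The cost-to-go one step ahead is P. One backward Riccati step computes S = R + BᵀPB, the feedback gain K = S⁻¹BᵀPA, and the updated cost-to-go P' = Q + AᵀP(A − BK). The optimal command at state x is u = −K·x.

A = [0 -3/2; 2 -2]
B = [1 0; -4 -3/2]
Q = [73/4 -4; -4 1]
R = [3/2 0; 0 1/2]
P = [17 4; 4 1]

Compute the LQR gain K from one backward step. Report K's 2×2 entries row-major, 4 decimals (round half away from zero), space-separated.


0.0000 -0.6000 -1.0909 4.3636

BᵀP = [1.0000 0.0000; -6.0000 -1.5000]
S = R + BᵀPB = [3/2 0; 0 1/2] + [1.0000 0.0000; 0.0000 2.2500] = [2.5000 0.0000; 0.0000 2.7500]
BᵀPA = [0.0000 -1.5000; -3.0000 12.0000]
K = S⁻¹·BᵀPA = [0.0000 -0.6000; -1.0909 4.3636]
A−BK = [0.0000 -0.9000; 0.3636 2.1455]
AᵀP(A−BK) = [0.7273 -2.9091; -2.9091 12.9864]
P' = Q + AᵀP(A−BK) = [18.9773 -6.9091; -6.9091 13.9864]
tr(P') = 32.9636


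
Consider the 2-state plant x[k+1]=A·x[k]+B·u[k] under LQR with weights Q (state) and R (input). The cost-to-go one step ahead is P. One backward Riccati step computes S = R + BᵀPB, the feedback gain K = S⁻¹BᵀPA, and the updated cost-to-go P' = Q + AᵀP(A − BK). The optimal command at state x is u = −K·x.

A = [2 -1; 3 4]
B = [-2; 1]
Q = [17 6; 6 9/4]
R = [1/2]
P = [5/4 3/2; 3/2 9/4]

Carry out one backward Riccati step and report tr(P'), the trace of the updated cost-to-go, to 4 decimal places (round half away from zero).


75.1429

BᵀP = [-1.0000 -0.7500]
S = R + BᵀPB = [1/2] + [1.2500] = [1.7500]
BᵀPA = [-4.2500 -2.0000]
K = S⁻¹·BᵀPA = [-2.4286 -1.1429]
A−BK = [-2.8571 -3.2857; 5.4286 5.1429]
AᵀP(A−BK) = [32.9286 27.1429; 27.1429 22.9643]
P' = Q + AᵀP(A−BK) = [49.9286 33.1429; 33.1429 25.2143]
tr(P') = 75.1429


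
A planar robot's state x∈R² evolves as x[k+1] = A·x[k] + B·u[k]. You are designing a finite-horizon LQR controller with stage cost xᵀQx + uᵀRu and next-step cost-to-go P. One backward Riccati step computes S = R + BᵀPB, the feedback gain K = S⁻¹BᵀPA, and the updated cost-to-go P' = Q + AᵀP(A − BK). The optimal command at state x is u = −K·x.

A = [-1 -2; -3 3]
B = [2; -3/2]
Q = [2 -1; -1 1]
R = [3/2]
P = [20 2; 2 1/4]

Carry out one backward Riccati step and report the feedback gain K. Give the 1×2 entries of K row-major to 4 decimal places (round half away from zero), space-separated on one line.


-0.6833 -0.9010

BᵀP = [37.0000 3.6250]
S = R + BᵀPB = [3/2] + [68.5625] = [70.0625]
BᵀPA = [-47.8750 -63.1250]
K = S⁻¹·BᵀPA = [-0.6833 -0.9010]
A−BK = [0.3666 -0.1980; -4.0250 1.6485]
AᵀP(A−BK) = [1.5361 0.6155; 0.6155 1.3756]
P' = Q + AᵀP(A−BK) = [3.5361 -0.3845; -0.3845 2.3756]
tr(P') = 5.9117


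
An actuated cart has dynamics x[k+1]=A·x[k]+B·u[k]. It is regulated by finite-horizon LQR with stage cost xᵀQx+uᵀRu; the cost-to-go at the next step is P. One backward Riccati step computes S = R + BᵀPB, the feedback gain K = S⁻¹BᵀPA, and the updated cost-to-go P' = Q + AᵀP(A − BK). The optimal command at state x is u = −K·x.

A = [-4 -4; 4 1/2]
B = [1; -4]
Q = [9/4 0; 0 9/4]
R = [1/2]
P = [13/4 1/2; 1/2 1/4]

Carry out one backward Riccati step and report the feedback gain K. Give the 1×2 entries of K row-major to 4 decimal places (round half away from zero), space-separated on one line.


-1.8667 -1.4000

BᵀP = [1.2500 -0.5000]
S = R + BᵀPB = [1/2] + [3.2500] = [3.7500]
BᵀPA = [-7.0000 -5.2500]
K = S⁻¹·BᵀPA = [-1.8667 -1.4000]
A−BK = [-2.1333 -2.6000; -3.4667 -5.1000]
AᵀP(A−BK) = [26.9333 33.7000; 33.7000 42.7125]
P' = Q + AᵀP(A−BK) = [29.1833 33.7000; 33.7000 44.9625]
tr(P') = 74.1458


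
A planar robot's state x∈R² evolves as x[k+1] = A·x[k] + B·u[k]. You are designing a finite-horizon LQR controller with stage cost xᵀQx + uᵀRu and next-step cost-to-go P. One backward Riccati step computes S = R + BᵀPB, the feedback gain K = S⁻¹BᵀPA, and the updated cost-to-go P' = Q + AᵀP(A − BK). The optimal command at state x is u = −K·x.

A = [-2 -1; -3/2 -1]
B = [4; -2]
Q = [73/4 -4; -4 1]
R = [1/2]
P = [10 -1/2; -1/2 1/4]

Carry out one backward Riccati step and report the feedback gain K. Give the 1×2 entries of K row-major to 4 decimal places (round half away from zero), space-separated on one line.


BᵀP = [41.0000 -2.5000]
S = R + BᵀPB = [1/2] + [169.0000] = [169.5000]
BᵀPA = [-78.2500 -38.5000]
K = S⁻¹·BᵀPA = [-0.4617 -0.2271]
A−BK = [-0.1534 -0.0914; -2.4233 -1.4543]
AᵀP(A−BK) = [1.4382 0.8514; 0.8514 0.5052]
P' = Q + AᵀP(A−BK) = [19.6882 -3.1486; -3.1486 1.5052]
tr(P') = 21.1934

-0.4617 -0.2271


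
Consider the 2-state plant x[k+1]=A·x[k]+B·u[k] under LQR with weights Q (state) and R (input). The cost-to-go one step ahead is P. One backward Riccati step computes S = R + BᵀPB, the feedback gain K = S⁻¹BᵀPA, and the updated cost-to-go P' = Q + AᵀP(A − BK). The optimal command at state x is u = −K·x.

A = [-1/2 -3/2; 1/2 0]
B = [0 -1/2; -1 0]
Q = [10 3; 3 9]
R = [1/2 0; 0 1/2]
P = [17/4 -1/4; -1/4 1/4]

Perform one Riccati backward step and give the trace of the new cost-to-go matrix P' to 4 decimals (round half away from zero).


BᵀP = [0.2500 -0.2500; -2.1250 0.1250]
S = R + BᵀPB = [1/2 0; 0 1/2] + [0.2500 -0.1250; -0.1250 1.0625] = [0.7500 -0.1250; -0.1250 1.5625]
BᵀPA = [-0.2500 -0.3750; 1.1250 3.1875]
K = S⁻¹·BᵀPA = [-0.2162 -0.1622; 0.7027 2.0270]
A−BK = [-0.1486 -0.4865; 0.2838 -0.1622]
AᵀP(A−BK) = [0.4054 1.0541; 1.0541 3.0405]
P' = Q + AᵀP(A−BK) = [10.4054 4.0541; 4.0541 12.0405]
tr(P') = 22.4459

22.4459


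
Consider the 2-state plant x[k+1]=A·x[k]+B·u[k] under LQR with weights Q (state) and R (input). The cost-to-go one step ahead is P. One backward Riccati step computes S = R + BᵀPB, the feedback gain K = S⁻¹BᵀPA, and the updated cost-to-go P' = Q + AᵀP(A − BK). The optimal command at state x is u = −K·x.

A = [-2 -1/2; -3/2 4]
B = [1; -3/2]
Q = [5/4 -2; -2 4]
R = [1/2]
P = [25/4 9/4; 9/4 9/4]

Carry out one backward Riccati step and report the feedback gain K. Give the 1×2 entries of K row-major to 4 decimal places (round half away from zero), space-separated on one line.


BᵀP = [2.8750 -1.1250]
S = R + BᵀPB = [1/2] + [4.5625] = [5.0625]
BᵀPA = [-4.0625 -5.9375]
K = S⁻¹·BᵀPA = [-0.8025 -1.1728]
A−BK = [-1.1975 0.6728; -2.7037 2.2407]
AᵀP(A−BK) = [40.3025 -28.3272; -28.3272 21.5988]
P' = Q + AᵀP(A−BK) = [41.5525 -30.3272; -30.3272 25.5988]
tr(P') = 67.1512

-0.8025 -1.1728


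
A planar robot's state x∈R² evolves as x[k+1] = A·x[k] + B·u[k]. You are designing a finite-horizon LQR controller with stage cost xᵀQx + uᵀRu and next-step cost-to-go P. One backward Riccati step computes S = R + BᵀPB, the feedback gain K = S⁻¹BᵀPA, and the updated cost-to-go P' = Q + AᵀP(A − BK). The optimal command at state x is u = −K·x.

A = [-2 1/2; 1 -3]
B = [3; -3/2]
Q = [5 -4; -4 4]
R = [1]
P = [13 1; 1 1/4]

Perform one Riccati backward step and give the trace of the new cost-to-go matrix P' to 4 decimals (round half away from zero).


10.8610

BᵀP = [37.5000 2.6250]
S = R + BᵀPB = [1] + [108.5625] = [109.5625]
BᵀPA = [-72.3750 10.8750]
K = S⁻¹·BᵀPA = [-0.6606 0.0993]
A−BK = [-0.0183 0.2022; 0.0091 -2.8511]
AᵀP(A−BK) = [0.4404 -0.0662; -0.0662 1.4206]
P' = Q + AᵀP(A−BK) = [5.4404 -4.0662; -4.0662 5.4206]
tr(P') = 10.8610


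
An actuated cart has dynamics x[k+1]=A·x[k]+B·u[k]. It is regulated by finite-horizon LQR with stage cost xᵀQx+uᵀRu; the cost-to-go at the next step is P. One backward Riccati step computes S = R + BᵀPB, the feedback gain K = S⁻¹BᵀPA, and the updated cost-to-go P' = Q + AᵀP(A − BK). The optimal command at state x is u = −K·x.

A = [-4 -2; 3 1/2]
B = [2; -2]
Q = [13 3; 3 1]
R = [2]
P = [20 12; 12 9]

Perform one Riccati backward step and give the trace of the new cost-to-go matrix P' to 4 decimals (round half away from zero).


BᵀP = [16.0000 6.0000]
S = R + BᵀPB = [2] + [20.0000] = [22.0000]
BᵀPA = [-46.0000 -29.0000]
K = S⁻¹·BᵀPA = [-2.0909 -1.3182]
A−BK = [0.1818 0.6364; -1.1818 -2.1364]
AᵀP(A−BK) = [16.8182 16.8636; 16.8636 20.0227]
P' = Q + AᵀP(A−BK) = [29.8182 19.8636; 19.8636 21.0227]
tr(P') = 50.8409

50.8409


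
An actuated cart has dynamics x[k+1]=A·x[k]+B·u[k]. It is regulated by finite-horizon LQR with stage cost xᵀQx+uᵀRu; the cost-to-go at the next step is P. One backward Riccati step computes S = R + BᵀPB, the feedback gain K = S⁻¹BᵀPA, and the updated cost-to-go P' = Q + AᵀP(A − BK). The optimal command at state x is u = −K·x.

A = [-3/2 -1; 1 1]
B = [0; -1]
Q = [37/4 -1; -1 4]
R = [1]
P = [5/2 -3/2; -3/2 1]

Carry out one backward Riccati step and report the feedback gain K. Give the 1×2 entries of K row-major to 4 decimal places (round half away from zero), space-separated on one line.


BᵀP = [1.5000 -1.0000]
S = R + BᵀPB = [1] + [1.0000] = [2.0000]
BᵀPA = [-3.2500 -2.5000]
K = S⁻¹·BᵀPA = [-1.6250 -1.2500]
A−BK = [-1.5000 -1.0000; -0.6250 -0.2500]
AᵀP(A−BK) = [5.8438 4.4375; 4.4375 3.3750]
P' = Q + AᵀP(A−BK) = [15.0938 3.4375; 3.4375 7.3750]
tr(P') = 22.4688

-1.6250 -1.2500


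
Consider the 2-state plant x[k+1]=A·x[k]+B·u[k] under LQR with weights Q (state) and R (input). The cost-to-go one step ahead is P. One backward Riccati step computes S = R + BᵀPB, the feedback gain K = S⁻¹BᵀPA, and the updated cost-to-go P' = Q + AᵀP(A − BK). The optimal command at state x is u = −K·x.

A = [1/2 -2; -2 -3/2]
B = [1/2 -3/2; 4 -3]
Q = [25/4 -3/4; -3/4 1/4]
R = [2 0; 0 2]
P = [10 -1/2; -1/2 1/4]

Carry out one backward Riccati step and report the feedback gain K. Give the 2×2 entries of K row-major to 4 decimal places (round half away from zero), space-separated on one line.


-0.4599 0.2394 -0.4429 1.2861

BᵀP = [3.0000 0.7500; -13.5000 0.0000]
S = R + BᵀPB = [2 0; 0 2] + [4.5000 -6.7500; -6.7500 20.2500] = [6.5000 -6.7500; -6.7500 22.2500]
BᵀPA = [0.0000 -7.1250; -6.7500 27.0000]
K = S⁻¹·BᵀPA = [-0.4599 0.2394; -0.4429 1.2861]
A−BK = [0.0656 -0.1905; -1.4890 1.4006]
AᵀP(A−BK) = [1.5104 -2.1937; -2.1937 4.5432]
P' = Q + AᵀP(A−BK) = [7.7604 -2.9437; -2.9437 4.7932]
tr(P') = 12.5536


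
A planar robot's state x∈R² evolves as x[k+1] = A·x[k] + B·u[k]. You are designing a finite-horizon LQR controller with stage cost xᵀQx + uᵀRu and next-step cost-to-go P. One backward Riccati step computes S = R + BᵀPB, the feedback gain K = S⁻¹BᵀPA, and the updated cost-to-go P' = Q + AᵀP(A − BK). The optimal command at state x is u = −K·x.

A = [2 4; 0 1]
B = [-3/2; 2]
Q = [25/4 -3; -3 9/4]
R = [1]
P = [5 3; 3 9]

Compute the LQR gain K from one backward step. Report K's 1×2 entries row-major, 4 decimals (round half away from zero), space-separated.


-0.0992 0.2479

BᵀP = [-1.5000 13.5000]
S = R + BᵀPB = [1] + [29.2500] = [30.2500]
BᵀPA = [-3.0000 7.5000]
K = S⁻¹·BᵀPA = [-0.0992 0.2479]
A−BK = [1.8512 4.3719; 0.1983 0.5041]
AᵀP(A−BK) = [19.7025 46.7438; 46.7438 111.1405]
P' = Q + AᵀP(A−BK) = [25.9525 43.7438; 43.7438 113.3905]
tr(P') = 139.3430


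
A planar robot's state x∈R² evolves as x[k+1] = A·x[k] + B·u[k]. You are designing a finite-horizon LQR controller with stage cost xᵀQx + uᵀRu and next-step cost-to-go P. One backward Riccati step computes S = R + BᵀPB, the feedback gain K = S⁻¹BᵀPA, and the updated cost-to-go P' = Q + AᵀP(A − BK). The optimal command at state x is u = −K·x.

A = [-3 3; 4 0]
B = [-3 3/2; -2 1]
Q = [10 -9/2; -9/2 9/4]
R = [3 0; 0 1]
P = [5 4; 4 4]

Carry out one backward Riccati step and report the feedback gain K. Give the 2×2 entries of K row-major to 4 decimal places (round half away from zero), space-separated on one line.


BᵀP = [-23.0000 -20.0000; 11.5000 10.0000]
S = R + BᵀPB = [3 0; 0 1] + [109.0000 -54.5000; -54.5000 27.2500] = [112.0000 -54.5000; -54.5000 28.2500]
BᵀPA = [-11.0000 -69.0000; 5.5000 34.5000]
K = S⁻¹·BᵀPA = [-0.0568 -0.3561; 0.0852 0.5342]
A−BK = [-3.2981 1.1303; 3.8013 -1.2465]
AᵀP(A−BK) = [11.9071 -3.8555; -3.8555 1.9974]
P' = Q + AᵀP(A−BK) = [21.9071 -8.3555; -8.3555 4.2474]
tr(P') = 26.1545

-0.0568 -0.3561 0.0852 0.5342


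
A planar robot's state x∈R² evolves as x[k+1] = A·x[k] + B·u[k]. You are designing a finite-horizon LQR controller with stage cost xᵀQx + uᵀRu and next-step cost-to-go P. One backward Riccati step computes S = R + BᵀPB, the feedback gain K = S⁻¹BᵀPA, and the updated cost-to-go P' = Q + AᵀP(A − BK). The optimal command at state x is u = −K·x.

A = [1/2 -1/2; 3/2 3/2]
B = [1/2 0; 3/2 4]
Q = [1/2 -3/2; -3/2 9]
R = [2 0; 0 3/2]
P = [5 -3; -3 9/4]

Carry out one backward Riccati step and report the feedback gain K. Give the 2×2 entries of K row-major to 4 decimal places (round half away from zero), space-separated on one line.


BᵀP = [-2.0000 1.8750; -12.0000 9.0000]
S = R + BᵀPB = [2 0; 0 3/2] + [1.8125 7.5000; 7.5000 36.0000] = [3.8125 7.5000; 7.5000 37.5000]
BᵀPA = [1.8125 3.8125; 7.5000 19.5000]
K = S⁻¹·BᵀPA = [0.1351 -0.0378; 0.1730 0.5276]
A−BK = [0.4324 -0.4811; 0.6054 -0.5535]
AᵀP(A−BK) = [0.2703 -0.0757; -0.0757 0.6692]
P' = Q + AᵀP(A−BK) = [0.7703 -1.5757; -1.5757 9.6692]
tr(P') = 10.4395

0.1351 -0.0378 0.1730 0.5276


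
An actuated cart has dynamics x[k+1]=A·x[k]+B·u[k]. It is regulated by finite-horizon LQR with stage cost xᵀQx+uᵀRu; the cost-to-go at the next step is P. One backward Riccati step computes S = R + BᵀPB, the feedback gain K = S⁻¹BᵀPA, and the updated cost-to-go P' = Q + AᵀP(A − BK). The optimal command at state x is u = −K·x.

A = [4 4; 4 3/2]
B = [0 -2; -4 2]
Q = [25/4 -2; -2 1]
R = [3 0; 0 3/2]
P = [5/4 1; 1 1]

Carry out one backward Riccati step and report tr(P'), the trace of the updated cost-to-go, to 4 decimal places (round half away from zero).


26.9316

BᵀP = [-4.0000 -4.0000; -0.5000 0.0000]
S = R + BᵀPB = [3 0; 0 3/2] + [16.0000 0.0000; 0.0000 1.0000] = [19.0000 0.0000; 0.0000 2.5000]
BᵀPA = [-32.0000 -22.0000; -2.0000 -2.0000]
K = S⁻¹·BᵀPA = [-1.6842 -1.1579; -0.8000 -0.8000]
A−BK = [2.4000 2.4000; -1.1368 -1.5316]
AᵀP(A−BK) = [12.5053 9.3474; 9.3474 7.1763]
P' = Q + AᵀP(A−BK) = [18.7553 7.3474; 7.3474 8.1763]
tr(P') = 26.9316


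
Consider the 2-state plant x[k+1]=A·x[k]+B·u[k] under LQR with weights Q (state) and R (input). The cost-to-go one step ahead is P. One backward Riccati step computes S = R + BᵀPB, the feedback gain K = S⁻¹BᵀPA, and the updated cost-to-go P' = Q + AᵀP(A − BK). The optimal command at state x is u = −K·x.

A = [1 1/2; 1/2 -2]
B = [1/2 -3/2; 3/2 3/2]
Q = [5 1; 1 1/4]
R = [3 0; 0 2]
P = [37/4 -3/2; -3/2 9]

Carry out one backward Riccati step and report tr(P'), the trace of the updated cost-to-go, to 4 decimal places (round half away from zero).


BᵀP = [2.3750 12.7500; -16.1250 15.7500]
S = R + BᵀPB = [3 0; 0 2] + [20.3125 15.5625; 15.5625 47.8125] = [23.3125 15.5625; 15.5625 49.8125]
BᵀPA = [8.7500 -24.3125; -8.2500 -39.5625]
K = S⁻¹·BᵀPA = [0.6139 -0.6478; -0.3574 -0.5918]
A−BK = [0.1569 -0.0639; 0.1152 -0.1405]
AᵀP(A−BK) = [1.6792 -0.9644; -0.9644 2.1480]
P' = Q + AᵀP(A−BK) = [6.6792 0.0356; 0.0356 2.3980]
tr(P') = 9.0773

9.0773


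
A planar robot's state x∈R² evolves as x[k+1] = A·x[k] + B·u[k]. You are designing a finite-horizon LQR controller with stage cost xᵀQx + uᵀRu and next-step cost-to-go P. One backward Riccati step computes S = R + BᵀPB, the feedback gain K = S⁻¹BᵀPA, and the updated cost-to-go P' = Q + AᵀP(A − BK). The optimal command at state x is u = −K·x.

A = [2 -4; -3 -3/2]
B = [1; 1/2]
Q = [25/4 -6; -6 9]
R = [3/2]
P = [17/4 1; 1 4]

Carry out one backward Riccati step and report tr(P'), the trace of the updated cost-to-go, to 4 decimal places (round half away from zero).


BᵀP = [4.7500 3.0000]
S = R + BᵀPB = [3/2] + [6.2500] = [7.7500]
BᵀPA = [0.5000 -23.5000]
K = S⁻¹·BᵀPA = [0.0645 -3.0323]
A−BK = [1.9355 -0.9677; -3.0323 0.0161]
AᵀP(A−BK) = [40.9677 -5.4839; -5.4839 17.7419]
P' = Q + AᵀP(A−BK) = [47.2177 -11.4839; -11.4839 26.7419]
tr(P') = 73.9597

73.9597


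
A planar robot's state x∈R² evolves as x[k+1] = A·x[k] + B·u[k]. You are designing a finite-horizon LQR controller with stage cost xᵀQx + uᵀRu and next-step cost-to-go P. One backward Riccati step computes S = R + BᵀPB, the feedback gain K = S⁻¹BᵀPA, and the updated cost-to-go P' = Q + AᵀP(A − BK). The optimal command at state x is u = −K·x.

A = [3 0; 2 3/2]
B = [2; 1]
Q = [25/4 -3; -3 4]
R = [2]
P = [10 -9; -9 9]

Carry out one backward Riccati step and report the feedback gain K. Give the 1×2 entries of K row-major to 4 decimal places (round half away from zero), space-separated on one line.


BᵀP = [11.0000 -9.0000]
S = R + BᵀPB = [2] + [13.0000] = [15.0000]
BᵀPA = [15.0000 -13.5000]
K = S⁻¹·BᵀPA = [1.0000 -0.9000]
A−BK = [1.0000 1.8000; 1.0000 2.4000]
AᵀP(A−BK) = [3.0000 0.0000; 0.0000 8.1000]
P' = Q + AᵀP(A−BK) = [9.2500 -3.0000; -3.0000 12.1000]
tr(P') = 21.3500

1.0000 -0.9000


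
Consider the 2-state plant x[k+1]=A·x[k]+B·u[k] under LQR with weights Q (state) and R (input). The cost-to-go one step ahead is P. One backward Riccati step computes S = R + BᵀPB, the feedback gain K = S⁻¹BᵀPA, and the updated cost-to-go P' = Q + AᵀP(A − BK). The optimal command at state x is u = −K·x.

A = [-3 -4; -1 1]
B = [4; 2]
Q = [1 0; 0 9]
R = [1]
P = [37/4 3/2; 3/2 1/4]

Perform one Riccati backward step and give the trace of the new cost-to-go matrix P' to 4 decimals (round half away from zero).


11.3678

BᵀP = [40.0000 6.5000]
S = R + BᵀPB = [1] + [173.0000] = [174.0000]
BᵀPA = [-126.5000 -153.5000]
K = S⁻¹·BᵀPA = [-0.7270 -0.8822]
A−BK = [-0.0920 -0.4713; 0.4540 2.7644]
AᵀP(A−BK) = [0.5330 0.6537; 0.6537 0.8348]
P' = Q + AᵀP(A−BK) = [1.5330 0.6537; 0.6537 9.8348]
tr(P') = 11.3678


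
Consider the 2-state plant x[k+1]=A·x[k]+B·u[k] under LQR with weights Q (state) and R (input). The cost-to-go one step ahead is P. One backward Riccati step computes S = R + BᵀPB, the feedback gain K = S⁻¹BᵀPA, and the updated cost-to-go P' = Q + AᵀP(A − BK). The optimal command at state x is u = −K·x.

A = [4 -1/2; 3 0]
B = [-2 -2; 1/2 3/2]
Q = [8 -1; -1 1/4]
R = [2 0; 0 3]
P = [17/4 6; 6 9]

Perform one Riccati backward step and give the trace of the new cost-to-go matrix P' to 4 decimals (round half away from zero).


BᵀP = [-5.5000 -7.5000; 0.5000 1.5000]
S = R + BᵀPB = [2 0; 0 3] + [7.2500 -0.2500; -0.2500 1.2500] = [9.2500 -0.2500; -0.2500 4.2500]
BᵀPA = [-44.5000 2.7500; 6.5000 -0.2500]
K = S⁻¹·BᵀPA = [-4.7771 0.2962; 1.2484 -0.0414]
A−BK = [-3.0573 0.0096; 3.5159 -0.0860]
AᵀP(A−BK) = [72.3057 -4.0510; -4.0510 0.2377]
P' = Q + AᵀP(A−BK) = [80.3057 -5.0510; -5.0510 0.4877]
tr(P') = 80.7934

80.7934


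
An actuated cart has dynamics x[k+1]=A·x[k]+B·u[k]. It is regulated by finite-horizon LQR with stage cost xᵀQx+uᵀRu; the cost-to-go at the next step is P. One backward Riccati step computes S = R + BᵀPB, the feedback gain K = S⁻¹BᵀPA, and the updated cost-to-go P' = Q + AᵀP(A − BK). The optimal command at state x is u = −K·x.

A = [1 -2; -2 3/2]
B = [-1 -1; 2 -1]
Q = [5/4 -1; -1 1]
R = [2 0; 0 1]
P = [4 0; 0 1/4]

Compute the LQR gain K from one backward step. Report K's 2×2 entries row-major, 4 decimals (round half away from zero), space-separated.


-0.5714 0.7857 -0.2857 0.9286

BᵀP = [-4.0000 0.5000; -4.0000 -0.2500]
S = R + BᵀPB = [2 0; 0 1] + [5.0000 3.5000; 3.5000 4.2500] = [7.0000 3.5000; 3.5000 5.2500]
BᵀPA = [-5.0000 8.7500; -3.5000 7.6250]
K = S⁻¹·BᵀPA = [-0.5714 0.7857; -0.2857 0.9286]
A−BK = [0.1429 -0.2857; -1.1429 0.8571]
AᵀP(A−BK) = [1.1429 -1.5714; -1.5714 2.6071]
P' = Q + AᵀP(A−BK) = [2.3929 -2.5714; -2.5714 3.6071]
tr(P') = 6.0000


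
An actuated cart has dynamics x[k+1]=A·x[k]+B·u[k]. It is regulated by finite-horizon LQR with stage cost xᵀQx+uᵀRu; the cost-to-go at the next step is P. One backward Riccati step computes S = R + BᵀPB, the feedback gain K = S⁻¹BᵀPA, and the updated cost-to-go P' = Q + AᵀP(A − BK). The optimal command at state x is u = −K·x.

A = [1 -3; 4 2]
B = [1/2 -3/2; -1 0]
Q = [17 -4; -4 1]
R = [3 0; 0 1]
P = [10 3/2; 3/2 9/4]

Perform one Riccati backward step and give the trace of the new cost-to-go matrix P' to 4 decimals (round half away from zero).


BᵀP = [3.5000 -1.5000; -15.0000 -2.2500]
S = R + BᵀPB = [3 0; 0 1] + [3.2500 -5.2500; -5.2500 22.5000] = [6.2500 -5.2500; -5.2500 23.5000]
BᵀPA = [-2.5000 -13.5000; -24.0000 40.5000]
K = S⁻¹·BᵀPA = [-1.5485 -0.8769; -1.3672 1.5275]
A−BK = [-0.2766 -0.2703; 2.4515 1.1231]
AᵀP(A−BK) = [21.3159 7.4678; 7.4678 7.2981]
P' = Q + AᵀP(A−BK) = [38.3159 3.4678; 3.4678 8.2981]
tr(P') = 46.6139

46.6139
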